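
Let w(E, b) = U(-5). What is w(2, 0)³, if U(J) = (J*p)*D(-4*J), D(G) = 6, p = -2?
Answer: 216000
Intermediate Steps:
U(J) = -12*J (U(J) = (J*(-2))*6 = -2*J*6 = -12*J)
w(E, b) = 60 (w(E, b) = -12*(-5) = 60)
w(2, 0)³ = 60³ = 216000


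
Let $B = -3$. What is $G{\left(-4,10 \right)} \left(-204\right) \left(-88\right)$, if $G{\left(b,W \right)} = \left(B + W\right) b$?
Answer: $-502656$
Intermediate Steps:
$G{\left(b,W \right)} = b \left(-3 + W\right)$ ($G{\left(b,W \right)} = \left(-3 + W\right) b = b \left(-3 + W\right)$)
$G{\left(-4,10 \right)} \left(-204\right) \left(-88\right) = - 4 \left(-3 + 10\right) \left(-204\right) \left(-88\right) = \left(-4\right) 7 \left(-204\right) \left(-88\right) = \left(-28\right) \left(-204\right) \left(-88\right) = 5712 \left(-88\right) = -502656$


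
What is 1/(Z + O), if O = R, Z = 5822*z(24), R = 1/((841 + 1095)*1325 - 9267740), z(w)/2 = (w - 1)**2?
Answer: 6702540/41285474777039 ≈ 1.6235e-7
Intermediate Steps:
z(w) = 2*(-1 + w)**2 (z(w) = 2*(w - 1)**2 = 2*(-1 + w)**2)
R = -1/6702540 (R = 1/(1936*1325 - 9267740) = 1/(2565200 - 9267740) = 1/(-6702540) = -1/6702540 ≈ -1.4920e-7)
Z = 6159676 (Z = 5822*(2*(-1 + 24)**2) = 5822*(2*23**2) = 5822*(2*529) = 5822*1058 = 6159676)
O = -1/6702540 ≈ -1.4920e-7
1/(Z + O) = 1/(6159676 - 1/6702540) = 1/(41285474777039/6702540) = 6702540/41285474777039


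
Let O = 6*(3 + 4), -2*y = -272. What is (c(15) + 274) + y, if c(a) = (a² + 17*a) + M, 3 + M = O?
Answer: 929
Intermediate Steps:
y = 136 (y = -½*(-272) = 136)
O = 42 (O = 6*7 = 42)
M = 39 (M = -3 + 42 = 39)
c(a) = 39 + a² + 17*a (c(a) = (a² + 17*a) + 39 = 39 + a² + 17*a)
(c(15) + 274) + y = ((39 + 15² + 17*15) + 274) + 136 = ((39 + 225 + 255) + 274) + 136 = (519 + 274) + 136 = 793 + 136 = 929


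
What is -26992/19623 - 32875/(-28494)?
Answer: -41334641/186379254 ≈ -0.22178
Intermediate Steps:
-26992/19623 - 32875/(-28494) = -26992*1/19623 - 32875*(-1/28494) = -26992/19623 + 32875/28494 = -41334641/186379254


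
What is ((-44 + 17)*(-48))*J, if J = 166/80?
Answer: 13446/5 ≈ 2689.2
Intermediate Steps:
J = 83/40 (J = 166*(1/80) = 83/40 ≈ 2.0750)
((-44 + 17)*(-48))*J = ((-44 + 17)*(-48))*(83/40) = -27*(-48)*(83/40) = 1296*(83/40) = 13446/5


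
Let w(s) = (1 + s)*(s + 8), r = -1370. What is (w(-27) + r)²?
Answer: 767376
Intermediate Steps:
w(s) = (1 + s)*(8 + s)
(w(-27) + r)² = ((8 + (-27)² + 9*(-27)) - 1370)² = ((8 + 729 - 243) - 1370)² = (494 - 1370)² = (-876)² = 767376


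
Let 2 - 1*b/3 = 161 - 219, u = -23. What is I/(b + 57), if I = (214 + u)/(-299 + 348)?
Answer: 191/11613 ≈ 0.016447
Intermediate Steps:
I = 191/49 (I = (214 - 23)/(-299 + 348) = 191/49 ≈ 3.8980)
b = 180 (b = 6 - 3*(161 - 219) = 6 - 3*(-58) = 6 + 174 = 180)
I/(b + 57) = 191/(49*(180 + 57)) = (191/49)/237 = (191/49)*(1/237) = 191/11613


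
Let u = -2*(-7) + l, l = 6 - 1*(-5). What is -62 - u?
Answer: -87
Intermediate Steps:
l = 11 (l = 6 + 5 = 11)
u = 25 (u = -2*(-7) + 11 = 14 + 11 = 25)
-62 - u = -62 - 1*25 = -62 - 25 = -87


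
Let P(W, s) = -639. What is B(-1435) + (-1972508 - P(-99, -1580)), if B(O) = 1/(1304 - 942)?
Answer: -713816577/362 ≈ -1.9719e+6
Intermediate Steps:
B(O) = 1/362
B(-1435) + (-1972508 - P(-99, -1580)) = 1/362 + (-1972508 - 1*(-639)) = 1/362 + (-1972508 + 639) = 1/362 - 1971869 = -713816577/362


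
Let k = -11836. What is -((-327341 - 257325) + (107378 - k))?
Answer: 465452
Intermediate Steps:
-((-327341 - 257325) + (107378 - k)) = -((-327341 - 257325) + (107378 - 1*(-11836))) = -(-584666 + (107378 + 11836)) = -(-584666 + 119214) = -1*(-465452) = 465452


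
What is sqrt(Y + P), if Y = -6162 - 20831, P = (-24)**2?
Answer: I*sqrt(26417) ≈ 162.53*I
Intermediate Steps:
P = 576
Y = -26993
sqrt(Y + P) = sqrt(-26993 + 576) = sqrt(-26417) = I*sqrt(26417)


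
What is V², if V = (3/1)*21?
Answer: 3969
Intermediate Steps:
V = 63 (V = (3*1)*21 = 3*21 = 63)
V² = 63² = 3969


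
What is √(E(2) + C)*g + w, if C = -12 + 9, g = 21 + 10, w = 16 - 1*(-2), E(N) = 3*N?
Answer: 18 + 31*√3 ≈ 71.694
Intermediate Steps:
w = 18 (w = 16 + 2 = 18)
g = 31
C = -3
√(E(2) + C)*g + w = √(3*2 - 3)*31 + 18 = √(6 - 3)*31 + 18 = √3*31 + 18 = 31*√3 + 18 = 18 + 31*√3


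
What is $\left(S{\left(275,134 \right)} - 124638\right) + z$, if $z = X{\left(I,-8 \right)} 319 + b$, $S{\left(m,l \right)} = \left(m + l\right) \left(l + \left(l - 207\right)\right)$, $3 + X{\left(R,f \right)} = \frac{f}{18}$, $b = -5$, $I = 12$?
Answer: $- \frac{907135}{9} \approx -1.0079 \cdot 10^{5}$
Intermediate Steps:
$X{\left(R,f \right)} = -3 + \frac{f}{18}$
$S{\left(m,l \right)} = \left(-207 + 2 l\right) \left(l + m\right)$ ($S{\left(m,l \right)} = \left(l + m\right) \left(l + \left(-207 + l\right)\right) = \left(l + m\right) \left(-207 + 2 l\right) = \left(-207 + 2 l\right) \left(l + m\right)$)
$z = - \frac{9934}{9}$ ($z = \left(-3 + \frac{1}{18} \left(-8\right)\right) 319 - 5 = \left(-3 - \frac{4}{9}\right) 319 - 5 = \left(- \frac{31}{9}\right) 319 - 5 = - \frac{9889}{9} - 5 = - \frac{9934}{9} \approx -1103.8$)
$\left(S{\left(275,134 \right)} - 124638\right) + z = \left(\left(\left(-207\right) 134 - 56925 + 2 \cdot 134^{2} + 2 \cdot 134 \cdot 275\right) - 124638\right) - \frac{9934}{9} = \left(\left(-27738 - 56925 + 2 \cdot 17956 + 73700\right) - 124638\right) - \frac{9934}{9} = \left(\left(-27738 - 56925 + 35912 + 73700\right) - 124638\right) - \frac{9934}{9} = \left(24949 - 124638\right) - \frac{9934}{9} = -99689 - \frac{9934}{9} = - \frac{907135}{9}$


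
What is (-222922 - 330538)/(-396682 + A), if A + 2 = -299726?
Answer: 55346/69641 ≈ 0.79473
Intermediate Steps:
A = -299728 (A = -2 - 299726 = -299728)
(-222922 - 330538)/(-396682 + A) = (-222922 - 330538)/(-396682 - 299728) = -553460/(-696410) = -553460*(-1/696410) = 55346/69641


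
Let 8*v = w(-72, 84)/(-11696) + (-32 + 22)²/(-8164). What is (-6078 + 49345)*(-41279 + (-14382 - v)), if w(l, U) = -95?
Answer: -459915594375280421/190972288 ≈ -2.4083e+9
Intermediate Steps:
v = -98505/190972288 (v = (-95/(-11696) + (-32 + 22)²/(-8164))/8 = (-95*(-1/11696) + (-10)²*(-1/8164))/8 = (95/11696 + 100*(-1/8164))/8 = (95/11696 - 25/2041)/8 = (⅛)*(-98505/23871536) = -98505/190972288 ≈ -0.00051581)
(-6078 + 49345)*(-41279 + (-14382 - v)) = (-6078 + 49345)*(-41279 + (-14382 - 1*(-98505/190972288))) = 43267*(-41279 + (-14382 + 98505/190972288)) = 43267*(-41279 - 2746563347511/190972288) = 43267*(-10629708423863/190972288) = -459915594375280421/190972288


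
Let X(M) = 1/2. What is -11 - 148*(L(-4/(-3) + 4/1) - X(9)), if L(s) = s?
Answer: -2179/3 ≈ -726.33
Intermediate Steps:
X(M) = ½
-11 - 148*(L(-4/(-3) + 4/1) - X(9)) = -11 - 148*((-4/(-3) + 4/1) - 1*½) = -11 - 148*((-4*(-⅓) + 4*1) - ½) = -11 - 148*((4/3 + 4) - ½) = -11 - 148*(16/3 - ½) = -11 - 148*29/6 = -11 - 2146/3 = -2179/3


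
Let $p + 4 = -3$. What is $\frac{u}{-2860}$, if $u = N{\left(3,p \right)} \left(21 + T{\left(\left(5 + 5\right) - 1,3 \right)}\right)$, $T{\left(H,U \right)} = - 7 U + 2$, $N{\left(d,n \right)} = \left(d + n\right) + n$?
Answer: $\frac{1}{130} \approx 0.0076923$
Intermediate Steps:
$p = -7$ ($p = -4 - 3 = -7$)
$N{\left(d,n \right)} = d + 2 n$
$T{\left(H,U \right)} = 2 - 7 U$
$u = -22$ ($u = \left(3 + 2 \left(-7\right)\right) \left(21 + \left(2 - 21\right)\right) = \left(3 - 14\right) \left(21 + \left(2 - 21\right)\right) = - 11 \left(21 - 19\right) = \left(-11\right) 2 = -22$)
$\frac{u}{-2860} = - \frac{22}{-2860} = \left(-22\right) \left(- \frac{1}{2860}\right) = \frac{1}{130}$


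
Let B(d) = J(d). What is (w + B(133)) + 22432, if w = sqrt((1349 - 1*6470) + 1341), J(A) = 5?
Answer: 22437 + 6*I*sqrt(105) ≈ 22437.0 + 61.482*I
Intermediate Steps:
w = 6*I*sqrt(105) (w = sqrt((1349 - 6470) + 1341) = sqrt(-5121 + 1341) = sqrt(-3780) = 6*I*sqrt(105) ≈ 61.482*I)
B(d) = 5
(w + B(133)) + 22432 = (6*I*sqrt(105) + 5) + 22432 = (5 + 6*I*sqrt(105)) + 22432 = 22437 + 6*I*sqrt(105)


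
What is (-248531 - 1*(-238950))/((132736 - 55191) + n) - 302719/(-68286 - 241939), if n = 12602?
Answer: 24316943968/27965853075 ≈ 0.86952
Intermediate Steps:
(-248531 - 1*(-238950))/((132736 - 55191) + n) - 302719/(-68286 - 241939) = (-248531 - 1*(-238950))/((132736 - 55191) + 12602) - 302719/(-68286 - 241939) = (-248531 + 238950)/(77545 + 12602) - 302719/(-310225) = -9581/90147 - 302719*(-1/310225) = -9581*1/90147 + 302719/310225 = -9581/90147 + 302719/310225 = 24316943968/27965853075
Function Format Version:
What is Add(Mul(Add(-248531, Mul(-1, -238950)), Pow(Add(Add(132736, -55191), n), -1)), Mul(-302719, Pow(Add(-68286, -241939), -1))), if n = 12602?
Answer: Rational(24316943968, 27965853075) ≈ 0.86952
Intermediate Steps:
Add(Mul(Add(-248531, Mul(-1, -238950)), Pow(Add(Add(132736, -55191), n), -1)), Mul(-302719, Pow(Add(-68286, -241939), -1))) = Add(Mul(Add(-248531, Mul(-1, -238950)), Pow(Add(Add(132736, -55191), 12602), -1)), Mul(-302719, Pow(Add(-68286, -241939), -1))) = Add(Mul(Add(-248531, 238950), Pow(Add(77545, 12602), -1)), Mul(-302719, Pow(-310225, -1))) = Add(Mul(-9581, Pow(90147, -1)), Mul(-302719, Rational(-1, 310225))) = Add(Mul(-9581, Rational(1, 90147)), Rational(302719, 310225)) = Add(Rational(-9581, 90147), Rational(302719, 310225)) = Rational(24316943968, 27965853075)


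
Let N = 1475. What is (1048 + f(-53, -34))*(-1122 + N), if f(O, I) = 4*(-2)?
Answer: 367120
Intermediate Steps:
f(O, I) = -8
(1048 + f(-53, -34))*(-1122 + N) = (1048 - 8)*(-1122 + 1475) = 1040*353 = 367120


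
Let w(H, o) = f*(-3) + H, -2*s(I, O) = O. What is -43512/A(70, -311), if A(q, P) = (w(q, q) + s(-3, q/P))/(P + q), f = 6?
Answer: 3261267912/16207 ≈ 2.0123e+5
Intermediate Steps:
s(I, O) = -O/2
w(H, o) = -18 + H (w(H, o) = 6*(-3) + H = -18 + H)
A(q, P) = (-18 + q - q/(2*P))/(P + q) (A(q, P) = ((-18 + q) - q/(2*P))/(P + q) = (-18 + q - q/(2*P))/(P + q))
-43512/A(70, -311) = -43512*(-311*(-311 + 70)/(-1/2*70 - 1*(-311)*(18 - 1*70))) = -43512*74951/(-35 - 1*(-311)*(18 - 70)) = -43512*74951/(-35 - 1*(-311)*(-52)) = -43512*74951/(-35 - 16172) = -43512/((-1/311*(-1/241)*(-16207))) = -43512/(-16207/74951) = -43512*(-74951/16207) = 3261267912/16207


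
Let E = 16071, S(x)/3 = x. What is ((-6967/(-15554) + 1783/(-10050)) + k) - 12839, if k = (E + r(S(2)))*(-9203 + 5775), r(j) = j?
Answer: -2154245281271483/39079425 ≈ -5.5125e+7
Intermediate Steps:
S(x) = 3*x
k = -55111956 (k = (16071 + 3*2)*(-9203 + 5775) = (16071 + 6)*(-3428) = 16077*(-3428) = -55111956)
((-6967/(-15554) + 1783/(-10050)) + k) - 12839 = ((-6967/(-15554) + 1783/(-10050)) - 55111956) - 12839 = ((-6967*(-1/15554) + 1783*(-1/10050)) - 55111956) - 12839 = ((6967/15554 - 1783/10050) - 55111956) - 12839 = (10571392/39079425 - 55111956) - 12839 = -2153743540533908/39079425 - 12839 = -2154245281271483/39079425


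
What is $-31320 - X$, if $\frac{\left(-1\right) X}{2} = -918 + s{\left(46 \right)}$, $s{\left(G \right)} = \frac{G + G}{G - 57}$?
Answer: $- \frac{364900}{11} \approx -33173.0$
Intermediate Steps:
$s{\left(G \right)} = \frac{2 G}{-57 + G}$
$X = \frac{20380}{11}$ ($X = - 2 \left(-918 + 2 \cdot 46 \frac{1}{-57 + 46}\right) = - 2 \left(-918 + 2 \cdot 46 \frac{1}{-11}\right) = - 2 \left(-918 + 2 \cdot 46 \left(- \frac{1}{11}\right)\right) = - 2 \left(-918 - \frac{92}{11}\right) = \left(-2\right) \left(- \frac{10190}{11}\right) = \frac{20380}{11} \approx 1852.7$)
$-31320 - X = -31320 - \frac{20380}{11} = - \frac{364900}{11}$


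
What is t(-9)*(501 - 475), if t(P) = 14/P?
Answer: -364/9 ≈ -40.444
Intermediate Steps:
t(-9)*(501 - 475) = (14/(-9))*(501 - 475) = (14*(-⅑))*26 = -14/9*26 = -364/9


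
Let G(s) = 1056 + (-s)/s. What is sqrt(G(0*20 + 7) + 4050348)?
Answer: sqrt(4051403) ≈ 2012.8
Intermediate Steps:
G(s) = 1055 (G(s) = 1056 - 1 = 1055)
sqrt(G(0*20 + 7) + 4050348) = sqrt(1055 + 4050348) = sqrt(4051403)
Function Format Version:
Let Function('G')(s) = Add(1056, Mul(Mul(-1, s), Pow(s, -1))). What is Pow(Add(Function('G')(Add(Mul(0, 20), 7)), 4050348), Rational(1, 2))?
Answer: Pow(4051403, Rational(1, 2)) ≈ 2012.8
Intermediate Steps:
Function('G')(s) = 1055 (Function('G')(s) = Add(1056, -1) = 1055)
Pow(Add(Function('G')(Add(Mul(0, 20), 7)), 4050348), Rational(1, 2)) = Pow(Add(1055, 4050348), Rational(1, 2)) = Pow(4051403, Rational(1, 2))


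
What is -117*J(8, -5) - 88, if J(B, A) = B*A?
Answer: 4592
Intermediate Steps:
J(B, A) = A*B
-117*J(8, -5) - 88 = -(-585)*8 - 88 = -117*(-40) - 88 = 4680 - 88 = 4592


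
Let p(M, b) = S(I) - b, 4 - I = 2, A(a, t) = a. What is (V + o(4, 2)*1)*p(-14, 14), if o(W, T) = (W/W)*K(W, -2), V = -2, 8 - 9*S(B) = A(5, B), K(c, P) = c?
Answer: -82/3 ≈ -27.333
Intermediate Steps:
I = 2 (I = 4 - 1*2 = 4 - 2 = 2)
S(B) = 1/3 (S(B) = 8/9 - 1/9*5 = 8/9 - 5/9 = 1/3)
p(M, b) = 1/3 - b
o(W, T) = W (o(W, T) = (W/W)*W = 1*W = W)
(V + o(4, 2)*1)*p(-14, 14) = (-2 + 4*1)*(1/3 - 1*14) = (-2 + 4)*(1/3 - 14) = 2*(-41/3) = -82/3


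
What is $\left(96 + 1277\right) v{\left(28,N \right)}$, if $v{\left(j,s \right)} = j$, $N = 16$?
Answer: $38444$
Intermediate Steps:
$\left(96 + 1277\right) v{\left(28,N \right)} = \left(96 + 1277\right) 28 = 1373 \cdot 28 = 38444$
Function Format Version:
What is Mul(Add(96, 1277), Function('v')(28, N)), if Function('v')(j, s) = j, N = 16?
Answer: 38444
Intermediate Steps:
Mul(Add(96, 1277), Function('v')(28, N)) = Mul(Add(96, 1277), 28) = Mul(1373, 28) = 38444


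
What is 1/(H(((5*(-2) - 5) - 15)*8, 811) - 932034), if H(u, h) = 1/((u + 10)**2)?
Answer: -52900/49304598599 ≈ -1.0729e-6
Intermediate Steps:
H(u, h) = (10 + u)**(-2) (H(u, h) = 1/((10 + u)**2) = (10 + u)**(-2))
1/(H(((5*(-2) - 5) - 15)*8, 811) - 932034) = 1/((10 + ((5*(-2) - 5) - 15)*8)**(-2) - 932034) = 1/((10 + ((-10 - 5) - 15)*8)**(-2) - 932034) = 1/((10 + (-15 - 15)*8)**(-2) - 932034) = 1/((10 - 30*8)**(-2) - 932034) = 1/((10 - 240)**(-2) - 932034) = 1/((-230)**(-2) - 932034) = 1/(1/52900 - 932034) = 1/(-49304598599/52900) = -52900/49304598599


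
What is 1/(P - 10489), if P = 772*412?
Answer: 1/307575 ≈ 3.2512e-6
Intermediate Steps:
P = 318064
1/(P - 10489) = 1/(318064 - 10489) = 1/307575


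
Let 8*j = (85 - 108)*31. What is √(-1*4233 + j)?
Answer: I*√69154/4 ≈ 65.743*I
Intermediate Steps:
j = -713/8 (j = ((85 - 108)*31)/8 = (-23*31)/8 = (⅛)*(-713) = -713/8 ≈ -89.125)
√(-1*4233 + j) = √(-1*4233 - 713/8) = √(-4233 - 713/8) = √(-34577/8) = I*√69154/4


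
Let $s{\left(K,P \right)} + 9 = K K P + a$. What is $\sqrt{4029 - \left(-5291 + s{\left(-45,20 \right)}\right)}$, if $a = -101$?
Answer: $i \sqrt{31070} \approx 176.27 i$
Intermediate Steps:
$s{\left(K,P \right)} = -110 + P K^{2}$ ($s{\left(K,P \right)} = -9 + \left(K K P - 101\right) = -9 + \left(K^{2} P - 101\right) = -9 + \left(P K^{2} - 101\right) = -9 + \left(-101 + P K^{2}\right) = -110 + P K^{2}$)
$\sqrt{4029 - \left(-5291 + s{\left(-45,20 \right)}\right)} = \sqrt{4029 + \left(5291 - \left(-110 + 20 \left(-45\right)^{2}\right)\right)} = \sqrt{4029 + \left(5291 - \left(-110 + 20 \cdot 2025\right)\right)} = \sqrt{4029 + \left(5291 - \left(-110 + 40500\right)\right)} = \sqrt{4029 + \left(5291 - 40390\right)} = \sqrt{4029 - 35099} = \sqrt{-31070} = i \sqrt{31070}$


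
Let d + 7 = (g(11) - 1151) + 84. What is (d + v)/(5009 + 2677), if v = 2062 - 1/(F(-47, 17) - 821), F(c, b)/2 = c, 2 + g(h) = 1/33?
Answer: 4962203/38679795 ≈ 0.12829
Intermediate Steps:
g(h) = -65/33 (g(h) = -2 + 1/33 = -65/33)
F(c, b) = 2*c
d = -35507/33 (d = -7 + ((-65/33 - 1151) + 84) = -7 + (-38048/33 + 84) = -7 - 35276/33 = -35507/33 ≈ -1076.0)
v = 1886731/915 (v = 2062 - 1/(2*(-47) - 821) = 2062 - 1/(-94 - 821) = 2062 - 1/(-915) = 2062 - 1*(-1/915) = 2062 + 1/915 = 1886731/915 ≈ 2062.0)
(d + v)/(5009 + 2677) = (-35507/33 + 1886731/915)/(5009 + 2677) = (9924406/10065)/7686 = (9924406/10065)*(1/7686) = 4962203/38679795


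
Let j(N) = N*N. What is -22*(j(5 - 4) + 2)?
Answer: -66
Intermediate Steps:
j(N) = N²
-22*(j(5 - 4) + 2) = -22*((5 - 4)² + 2) = -22*(1² + 2) = -22*(1 + 2) = -22*3 = -66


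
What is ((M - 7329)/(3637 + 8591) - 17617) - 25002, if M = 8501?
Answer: -130285990/3057 ≈ -42619.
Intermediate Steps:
((M - 7329)/(3637 + 8591) - 17617) - 25002 = ((8501 - 7329)/(3637 + 8591) - 17617) - 25002 = (1172/12228 - 17617) - 25002 = (1172*(1/12228) - 17617) - 25002 = (293/3057 - 17617) - 25002 = -53854876/3057 - 25002 = -130285990/3057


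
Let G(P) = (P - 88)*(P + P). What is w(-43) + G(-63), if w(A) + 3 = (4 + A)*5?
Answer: 18828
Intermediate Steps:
G(P) = 2*P*(-88 + P) (G(P) = (-88 + P)*(2*P) = 2*P*(-88 + P))
w(A) = 17 + 5*A (w(A) = -3 + (4 + A)*5 = -3 + (20 + 5*A) = 17 + 5*A)
w(-43) + G(-63) = (17 + 5*(-43)) + 2*(-63)*(-88 - 63) = (17 - 215) + 2*(-63)*(-151) = -198 + 19026 = 18828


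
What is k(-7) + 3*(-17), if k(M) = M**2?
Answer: -2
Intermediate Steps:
k(-7) + 3*(-17) = (-7)**2 + 3*(-17) = 49 - 51 = -2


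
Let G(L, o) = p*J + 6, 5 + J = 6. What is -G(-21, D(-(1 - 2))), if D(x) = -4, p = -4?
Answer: -2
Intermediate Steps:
J = 1 (J = -5 + 6 = 1)
G(L, o) = 2 (G(L, o) = -4*1 + 6 = -4 + 6 = 2)
-G(-21, D(-(1 - 2))) = -1*2 = -2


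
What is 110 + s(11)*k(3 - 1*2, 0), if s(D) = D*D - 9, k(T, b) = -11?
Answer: -1122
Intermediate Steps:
s(D) = -9 + D**2 (s(D) = D**2 - 9 = -9 + D**2)
110 + s(11)*k(3 - 1*2, 0) = 110 + (-9 + 11**2)*(-11) = 110 + (-9 + 121)*(-11) = 110 + 112*(-11) = 110 - 1232 = -1122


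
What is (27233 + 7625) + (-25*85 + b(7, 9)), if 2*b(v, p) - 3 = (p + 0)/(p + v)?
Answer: 1047513/32 ≈ 32735.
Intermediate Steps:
b(v, p) = 3/2 + p/(2*(p + v)) (b(v, p) = 3/2 + ((p + 0)/(p + v))/2 = 3/2 + (p/(p + v))/2 = 3/2 + p/(2*(p + v)))
(27233 + 7625) + (-25*85 + b(7, 9)) = (27233 + 7625) + (-25*85 + (2*9 + (3/2)*7)/(9 + 7)) = 34858 + (-2125 + (18 + 21/2)/16) = 34858 + (-2125 + (1/16)*(57/2)) = 34858 + (-2125 + 57/32) = 34858 - 67943/32 = 1047513/32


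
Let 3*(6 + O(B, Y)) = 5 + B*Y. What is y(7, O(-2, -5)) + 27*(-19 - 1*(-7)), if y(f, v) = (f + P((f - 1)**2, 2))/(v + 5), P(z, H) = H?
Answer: -1287/4 ≈ -321.75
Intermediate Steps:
O(B, Y) = -13/3 + B*Y/3 (O(B, Y) = -6 + (5 + B*Y)/3 = -6 + (5/3 + B*Y/3) = -13/3 + B*Y/3)
y(f, v) = (2 + f)/(5 + v) (y(f, v) = (f + 2)/(v + 5) = (2 + f)/(5 + v))
y(7, O(-2, -5)) + 27*(-19 - 1*(-7)) = (2 + 7)/(5 + (-13/3 + (1/3)*(-2)*(-5))) + 27*(-19 - 1*(-7)) = 9/(5 + (-13/3 + 10/3)) + 27*(-19 + 7) = 9/(5 - 1) + 27*(-12) = 9/4 - 324 = -1287/4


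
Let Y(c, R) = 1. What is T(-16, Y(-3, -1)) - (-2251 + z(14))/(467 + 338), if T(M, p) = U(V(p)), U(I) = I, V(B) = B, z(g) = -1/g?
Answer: 8557/2254 ≈ 3.7964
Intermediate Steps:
T(M, p) = p
T(-16, Y(-3, -1)) - (-2251 + z(14))/(467 + 338) = 1 - (-2251 - 1/14)/(467 + 338) = 1 - (-2251 - 1*1/14)/805 = 1 - (-2251 - 1/14)/805 = 1 - (-31515)/(14*805) = 1 - 1*(-6303/2254) = 1 + 6303/2254 = 8557/2254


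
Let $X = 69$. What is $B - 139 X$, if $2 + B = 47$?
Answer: $-9546$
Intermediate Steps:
$B = 45$ ($B = -2 + 47 = 45$)
$B - 139 X = 45 - 9591 = -9546$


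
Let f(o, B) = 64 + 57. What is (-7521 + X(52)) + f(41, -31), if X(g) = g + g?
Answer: -7296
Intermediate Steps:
f(o, B) = 121
X(g) = 2*g
(-7521 + X(52)) + f(41, -31) = (-7521 + 2*52) + 121 = (-7521 + 104) + 121 = -7417 + 121 = -7296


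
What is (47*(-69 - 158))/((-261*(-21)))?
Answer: -10669/5481 ≈ -1.9465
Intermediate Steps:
(47*(-69 - 158))/((-261*(-21))) = (47*(-227))/5481 = -10669*1/5481 = -10669/5481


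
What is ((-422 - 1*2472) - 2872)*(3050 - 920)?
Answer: -12281580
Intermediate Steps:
((-422 - 1*2472) - 2872)*(3050 - 920) = ((-422 - 2472) - 2872)*2130 = (-2894 - 2872)*2130 = -5766*2130 = -12281580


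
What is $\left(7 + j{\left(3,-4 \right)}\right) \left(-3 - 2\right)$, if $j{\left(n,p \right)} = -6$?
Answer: $-5$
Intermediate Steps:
$\left(7 + j{\left(3,-4 \right)}\right) \left(-3 - 2\right) = \left(7 - 6\right) \left(-3 - 2\right) = 1 \left(-5\right) = -5$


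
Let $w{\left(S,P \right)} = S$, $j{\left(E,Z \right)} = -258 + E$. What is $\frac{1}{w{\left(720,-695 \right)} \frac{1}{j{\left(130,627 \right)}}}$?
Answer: $- \frac{8}{45} \approx -0.17778$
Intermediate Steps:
$\frac{1}{w{\left(720,-695 \right)} \frac{1}{j{\left(130,627 \right)}}} = \frac{1}{720 \frac{1}{-258 + 130}} = \frac{1}{720 \frac{1}{-128}} = \frac{1}{720 \left(- \frac{1}{128}\right)} = \frac{1}{- \frac{45}{8}} = - \frac{8}{45}$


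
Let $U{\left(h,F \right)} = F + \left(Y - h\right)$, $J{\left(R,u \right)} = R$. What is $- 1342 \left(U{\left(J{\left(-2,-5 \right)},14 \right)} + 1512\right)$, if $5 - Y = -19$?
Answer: $-2082784$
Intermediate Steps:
$Y = 24$ ($Y = 5 - -19 = 5 + 19 = 24$)
$U{\left(h,F \right)} = 24 + F - h$ ($U{\left(h,F \right)} = F - \left(-24 + h\right) = 24 + F - h$)
$- 1342 \left(U{\left(J{\left(-2,-5 \right)},14 \right)} + 1512\right) = - 1342 \left(\left(24 + 14 - -2\right) + 1512\right) = - 1342 \left(\left(24 + 14 + 2\right) + 1512\right) = - 1342 \left(40 + 1512\right) = \left(-1342\right) 1552 = -2082784$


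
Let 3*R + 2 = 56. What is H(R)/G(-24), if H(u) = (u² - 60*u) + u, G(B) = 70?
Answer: -369/35 ≈ -10.543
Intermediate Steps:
R = 18 (R = -⅔ + (⅓)*56 = -⅔ + 56/3 = 18)
H(u) = u² - 59*u
H(R)/G(-24) = (18*(-59 + 18))/70 = (18*(-41))*(1/70) = -738*1/70 = -369/35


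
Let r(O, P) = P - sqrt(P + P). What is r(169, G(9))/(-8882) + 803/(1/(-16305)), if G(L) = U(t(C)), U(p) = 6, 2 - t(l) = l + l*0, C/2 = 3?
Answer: -58145635518/4441 + sqrt(3)/4441 ≈ -1.3093e+7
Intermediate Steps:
C = 6 (C = 2*3 = 6)
t(l) = 2 - l (t(l) = 2 - (l + l*0) = 2 - (l + 0) = 2 - l)
G(L) = 6
r(O, P) = P - sqrt(2)*sqrt(P) (r(O, P) = P - sqrt(2*P) = P - sqrt(2)*sqrt(P))
r(169, G(9))/(-8882) + 803/(1/(-16305)) = (6 - sqrt(2)*sqrt(6))/(-8882) + 803/(1/(-16305)) = (6 - 2*sqrt(3))*(-1/8882) + 803/(-1/16305) = (-3/4441 + sqrt(3)/4441) + 803*(-16305) = (-3/4441 + sqrt(3)/4441) - 13092915 = -58145635518/4441 + sqrt(3)/4441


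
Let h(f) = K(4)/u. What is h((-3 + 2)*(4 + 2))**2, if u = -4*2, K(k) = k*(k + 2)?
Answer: 9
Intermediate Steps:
K(k) = k*(2 + k)
u = -8
h(f) = -3 (h(f) = (4*(2 + 4))/(-8) = (4*6)*(-1/8) = 24*(-1/8) = -3)
h((-3 + 2)*(4 + 2))**2 = (-3)**2 = 9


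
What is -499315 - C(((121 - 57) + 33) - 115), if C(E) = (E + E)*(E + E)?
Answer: -500611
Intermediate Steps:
C(E) = 4*E**2 (C(E) = (2*E)*(2*E) = 4*E**2)
-499315 - C(((121 - 57) + 33) - 115) = -499315 - 4*(((121 - 57) + 33) - 115)**2 = -499315 - 4*((64 + 33) - 115)**2 = -499315 - 4*(97 - 115)**2 = -499315 - 4*(-18)**2 = -499315 - 4*324 = -499315 - 1*1296 = -499315 - 1296 = -500611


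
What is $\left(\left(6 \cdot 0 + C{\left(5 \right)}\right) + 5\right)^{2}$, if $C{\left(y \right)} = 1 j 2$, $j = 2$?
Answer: $81$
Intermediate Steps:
$C{\left(y \right)} = 4$ ($C{\left(y \right)} = 1 \cdot 2 \cdot 2 = 2 \cdot 2 = 4$)
$\left(\left(6 \cdot 0 + C{\left(5 \right)}\right) + 5\right)^{2} = \left(\left(6 \cdot 0 + 4\right) + 5\right)^{2} = \left(\left(0 + 4\right) + 5\right)^{2} = \left(4 + 5\right)^{2} = 9^{2} = 81$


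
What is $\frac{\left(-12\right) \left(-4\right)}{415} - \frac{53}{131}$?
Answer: $- \frac{15707}{54365} \approx -0.28892$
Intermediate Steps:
$\frac{\left(-12\right) \left(-4\right)}{415} - \frac{53}{131} = 48 \cdot \frac{1}{415} - \frac{53}{131} = \frac{48}{415} - \frac{53}{131} = - \frac{15707}{54365}$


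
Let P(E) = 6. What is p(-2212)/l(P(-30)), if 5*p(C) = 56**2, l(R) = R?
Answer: 1568/15 ≈ 104.53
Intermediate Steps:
p(C) = 3136/5 (p(C) = (1/5)*56**2 = (1/5)*3136 = 3136/5)
p(-2212)/l(P(-30)) = (3136/5)/6 = (3136/5)*(1/6) = 1568/15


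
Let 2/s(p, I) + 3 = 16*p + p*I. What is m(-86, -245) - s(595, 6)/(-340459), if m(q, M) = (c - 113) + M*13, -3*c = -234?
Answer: -14346989924258/4455586933 ≈ -3220.0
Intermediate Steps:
c = 78 (c = -1/3*(-234) = 78)
s(p, I) = 2/(-3 + 16*p + I*p) (s(p, I) = 2/(-3 + (16*p + p*I)) = 2/(-3 + (16*p + I*p)) = 2/(-3 + 16*p + I*p))
m(q, M) = -35 + 13*M (m(q, M) = (78 - 113) + M*13 = -35 + 13*M)
m(-86, -245) - s(595, 6)/(-340459) = (-35 + 13*(-245)) - 2/(-3 + 16*595 + 6*595)/(-340459) = (-35 - 3185) - 2/(-3 + 9520 + 3570)*(-1)/340459 = -3220 - 2/13087*(-1)/340459 = -3220 - 2*(1/13087)*(-1)/340459 = -3220 - 2*(-1)/(13087*340459) = -3220 - 1*(-2/4455586933) = -3220 + 2/4455586933 = -14346989924258/4455586933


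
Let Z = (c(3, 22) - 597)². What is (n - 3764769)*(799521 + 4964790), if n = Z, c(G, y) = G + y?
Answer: -19815309028935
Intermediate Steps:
Z = 327184 (Z = ((3 + 22) - 597)² = (25 - 597)² = (-572)² = 327184)
n = 327184
(n - 3764769)*(799521 + 4964790) = (327184 - 3764769)*(799521 + 4964790) = -3437585*5764311 = -19815309028935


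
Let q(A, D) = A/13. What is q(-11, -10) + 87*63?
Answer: 71242/13 ≈ 5480.2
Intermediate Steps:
q(A, D) = A/13 (q(A, D) = A*(1/13) = A/13)
q(-11, -10) + 87*63 = (1/13)*(-11) + 87*63 = -11/13 + 5481 = 71242/13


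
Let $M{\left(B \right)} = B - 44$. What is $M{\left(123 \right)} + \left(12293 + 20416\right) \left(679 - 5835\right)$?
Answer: $-168647525$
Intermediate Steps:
$M{\left(B \right)} = -44 + B$ ($M{\left(B \right)} = B - 44 = -44 + B$)
$M{\left(123 \right)} + \left(12293 + 20416\right) \left(679 - 5835\right) = \left(-44 + 123\right) + \left(12293 + 20416\right) \left(679 - 5835\right) = 79 + 32709 \left(-5156\right) = 79 - 168647604 = -168647525$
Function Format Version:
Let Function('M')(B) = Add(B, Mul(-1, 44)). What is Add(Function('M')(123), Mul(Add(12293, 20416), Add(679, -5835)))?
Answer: -168647525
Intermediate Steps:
Function('M')(B) = Add(-44, B) (Function('M')(B) = Add(B, -44) = Add(-44, B))
Add(Function('M')(123), Mul(Add(12293, 20416), Add(679, -5835))) = Add(Add(-44, 123), Mul(Add(12293, 20416), Add(679, -5835))) = Add(79, Mul(32709, -5156)) = Add(79, -168647604) = -168647525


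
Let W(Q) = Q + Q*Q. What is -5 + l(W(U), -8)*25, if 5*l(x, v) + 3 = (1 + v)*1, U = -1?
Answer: -55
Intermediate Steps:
W(Q) = Q + Q**2
l(x, v) = -2/5 + v/5 (l(x, v) = -3/5 + ((1 + v)*1)/5 = -3/5 + (1 + v)/5 = -3/5 + (1/5 + v/5) = -2/5 + v/5)
-5 + l(W(U), -8)*25 = -5 + (-2/5 + (1/5)*(-8))*25 = -5 + (-2/5 - 8/5)*25 = -5 - 2*25 = -5 - 50 = -55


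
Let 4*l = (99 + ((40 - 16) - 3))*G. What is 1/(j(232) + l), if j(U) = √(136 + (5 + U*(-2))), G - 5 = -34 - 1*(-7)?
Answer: -660/435923 - I*√323/435923 ≈ -0.001514 - 4.1228e-5*I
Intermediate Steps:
G = -22 (G = 5 + (-34 - 1*(-7)) = 5 + (-34 + 7) = 5 - 27 = -22)
j(U) = √(141 - 2*U) (j(U) = √(136 + (5 - 2*U)) = √(141 - 2*U))
l = -660 (l = ((99 + ((40 - 16) - 3))*(-22))/4 = ((99 + (24 - 3))*(-22))/4 = ((99 + 21)*(-22))/4 = (120*(-22))/4 = (¼)*(-2640) = -660)
1/(j(232) + l) = 1/(√(141 - 2*232) - 660) = 1/(√(141 - 464) - 660) = 1/(√(-323) - 660) = 1/(I*√323 - 660) = 1/(-660 + I*√323)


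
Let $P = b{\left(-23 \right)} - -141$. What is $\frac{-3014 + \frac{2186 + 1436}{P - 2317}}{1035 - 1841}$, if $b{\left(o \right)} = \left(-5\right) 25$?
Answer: $\frac{3469418}{927303} \approx 3.7414$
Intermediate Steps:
$b{\left(o \right)} = -125$
$P = 16$ ($P = -125 - -141 = -125 + 141 = 16$)
$\frac{-3014 + \frac{2186 + 1436}{P - 2317}}{1035 - 1841} = \frac{-3014 + \frac{2186 + 1436}{16 - 2317}}{1035 - 1841} = \frac{-3014 + \frac{3622}{-2301}}{-806} = \left(-3014 + 3622 \left(- \frac{1}{2301}\right)\right) \left(- \frac{1}{806}\right) = \left(-3014 - \frac{3622}{2301}\right) \left(- \frac{1}{806}\right) = \left(- \frac{6938836}{2301}\right) \left(- \frac{1}{806}\right) = \frac{3469418}{927303}$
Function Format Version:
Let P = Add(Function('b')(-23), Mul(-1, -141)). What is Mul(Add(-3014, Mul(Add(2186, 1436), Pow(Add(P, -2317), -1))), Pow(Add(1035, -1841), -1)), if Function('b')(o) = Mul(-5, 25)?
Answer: Rational(3469418, 927303) ≈ 3.7414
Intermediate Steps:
Function('b')(o) = -125
P = 16 (P = Add(-125, Mul(-1, -141)) = Add(-125, 141) = 16)
Mul(Add(-3014, Mul(Add(2186, 1436), Pow(Add(P, -2317), -1))), Pow(Add(1035, -1841), -1)) = Mul(Add(-3014, Mul(Add(2186, 1436), Pow(Add(16, -2317), -1))), Pow(Add(1035, -1841), -1)) = Mul(Add(-3014, Mul(3622, Pow(-2301, -1))), Pow(-806, -1)) = Mul(Add(-3014, Mul(3622, Rational(-1, 2301))), Rational(-1, 806)) = Mul(Add(-3014, Rational(-3622, 2301)), Rational(-1, 806)) = Mul(Rational(-6938836, 2301), Rational(-1, 806)) = Rational(3469418, 927303)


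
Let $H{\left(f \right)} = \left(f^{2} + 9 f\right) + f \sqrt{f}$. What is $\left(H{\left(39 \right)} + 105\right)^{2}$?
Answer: $3967848 + 154206 \sqrt{39} \approx 4.9309 \cdot 10^{6}$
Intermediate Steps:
$H{\left(f \right)} = f^{2} + f^{\frac{3}{2}} + 9 f$ ($H{\left(f \right)} = \left(f^{2} + 9 f\right) + f^{\frac{3}{2}} = f^{2} + f^{\frac{3}{2}} + 9 f$)
$\left(H{\left(39 \right)} + 105\right)^{2} = \left(\left(39^{2} + 39^{\frac{3}{2}} + 9 \cdot 39\right) + 105\right)^{2} = \left(\left(1521 + 39 \sqrt{39} + 351\right) + 105\right)^{2} = \left(\left(1872 + 39 \sqrt{39}\right) + 105\right)^{2} = \left(1977 + 39 \sqrt{39}\right)^{2}$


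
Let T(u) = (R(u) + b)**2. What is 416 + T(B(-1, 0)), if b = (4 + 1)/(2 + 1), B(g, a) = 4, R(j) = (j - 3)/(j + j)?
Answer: 241465/576 ≈ 419.21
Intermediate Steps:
R(j) = (-3 + j)/(2*j) (R(j) = (-3 + j)/((2*j)) = (-3 + j)*(1/(2*j)) = (-3 + j)/(2*j))
b = 5/3 ≈ 1.6667
T(u) = (5/3 + (-3 + u)/(2*u))**2 (T(u) = ((-3 + u)/(2*u) + 5/3)**2 = (5/3 + (-3 + u)/(2*u))**2)
416 + T(B(-1, 0)) = 416 + (1/36)*(-9 + 13*4)**2/4**2 = 416 + (1/36)*(1/16)*(-9 + 52)**2 = 416 + (1/36)*(1/16)*43**2 = 416 + (1/36)*(1/16)*1849 = 416 + 1849/576 = 241465/576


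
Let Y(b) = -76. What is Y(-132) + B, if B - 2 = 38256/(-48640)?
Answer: -227351/3040 ≈ -74.786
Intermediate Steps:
B = 3689/3040 (B = 2 + 38256/(-48640) = 2 + 38256*(-1/48640) = 2 - 2391/3040 = 3689/3040 ≈ 1.2135)
Y(-132) + B = -76 + 3689/3040 = -227351/3040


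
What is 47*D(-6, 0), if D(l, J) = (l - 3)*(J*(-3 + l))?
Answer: 0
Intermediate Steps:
D(l, J) = J*(-3 + l)² (D(l, J) = (-3 + l)*(J*(-3 + l)) = J*(-3 + l)²)
47*D(-6, 0) = 47*(0*(-3 - 6)²) = 47*(0*(-9)²) = 47*(0*81) = 47*0 = 0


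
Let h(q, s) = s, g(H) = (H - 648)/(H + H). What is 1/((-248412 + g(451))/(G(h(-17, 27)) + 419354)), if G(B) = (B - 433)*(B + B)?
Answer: -358481860/224067821 ≈ -1.5999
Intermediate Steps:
g(H) = (-648 + H)/(2*H) (g(H) = (-648 + H)/((2*H)) = (-648 + H)*(1/(2*H)) = (-648 + H)/(2*H))
G(B) = 2*B*(-433 + B) (G(B) = (-433 + B)*(2*B) = 2*B*(-433 + B))
1/((-248412 + g(451))/(G(h(-17, 27)) + 419354)) = 1/((-248412 + (½)*(-648 + 451)/451)/(2*27*(-433 + 27) + 419354)) = 1/((-248412 + (½)*(1/451)*(-197))/(2*27*(-406) + 419354)) = 1/((-248412 - 197/902)/(-21924 + 419354)) = 1/(-224067821/902/397430) = 1/(-224067821/902*1/397430) = 1/(-224067821/358481860) = -358481860/224067821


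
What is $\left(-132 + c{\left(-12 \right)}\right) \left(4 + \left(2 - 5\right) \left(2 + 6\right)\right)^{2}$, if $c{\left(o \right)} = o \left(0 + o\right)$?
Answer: $4800$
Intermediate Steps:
$c{\left(o \right)} = o^{2}$ ($c{\left(o \right)} = o o = o^{2}$)
$\left(-132 + c{\left(-12 \right)}\right) \left(4 + \left(2 - 5\right) \left(2 + 6\right)\right)^{2} = \left(-132 + \left(-12\right)^{2}\right) \left(4 + \left(2 - 5\right) \left(2 + 6\right)\right)^{2} = \left(-132 + 144\right) \left(4 - 24\right)^{2} = 12 \left(4 - 24\right)^{2} = 12 \left(-20\right)^{2} = 12 \cdot 400 = 4800$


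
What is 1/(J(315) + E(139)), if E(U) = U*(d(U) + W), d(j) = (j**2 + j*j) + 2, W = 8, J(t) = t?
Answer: 1/5372943 ≈ 1.8612e-7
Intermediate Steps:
d(j) = 2 + 2*j**2 (d(j) = (j**2 + j**2) + 2 = 2*j**2 + 2 = 2 + 2*j**2)
E(U) = U*(10 + 2*U**2) (E(U) = U*((2 + 2*U**2) + 8) = U*(10 + 2*U**2))
1/(J(315) + E(139)) = 1/(315 + 2*139*(5 + 139**2)) = 1/(315 + 2*139*(5 + 19321)) = 1/(315 + 2*139*19326) = 1/(315 + 5372628) = 1/5372943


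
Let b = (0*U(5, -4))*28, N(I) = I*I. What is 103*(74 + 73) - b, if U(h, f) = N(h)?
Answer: 15141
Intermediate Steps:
N(I) = I²
U(h, f) = h²
b = 0 (b = (0*5²)*28 = (0*25)*28 = 0*28 = 0)
103*(74 + 73) - b = 103*(74 + 73) - 1*0 = 103*147 + 0 = 15141 + 0 = 15141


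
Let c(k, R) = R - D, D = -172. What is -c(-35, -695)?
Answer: 523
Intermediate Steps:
c(k, R) = 172 + R (c(k, R) = R - 1*(-172) = R + 172 = 172 + R)
-c(-35, -695) = -(172 - 695) = -1*(-523) = 523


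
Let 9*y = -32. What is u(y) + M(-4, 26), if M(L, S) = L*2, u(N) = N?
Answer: -104/9 ≈ -11.556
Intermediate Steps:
y = -32/9 (y = (1/9)*(-32) = -32/9 ≈ -3.5556)
M(L, S) = 2*L
u(y) + M(-4, 26) = -32/9 + 2*(-4) = -32/9 - 8 = -104/9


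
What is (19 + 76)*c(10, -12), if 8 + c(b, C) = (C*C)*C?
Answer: -164920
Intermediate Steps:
c(b, C) = -8 + C³ (c(b, C) = -8 + (C*C)*C = -8 + C²*C = -8 + C³)
(19 + 76)*c(10, -12) = (19 + 76)*(-8 + (-12)³) = 95*(-8 - 1728) = 95*(-1736) = -164920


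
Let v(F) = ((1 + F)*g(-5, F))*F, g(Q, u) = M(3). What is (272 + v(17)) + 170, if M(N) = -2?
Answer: -170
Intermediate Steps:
g(Q, u) = -2
v(F) = F*(-2 - 2*F) (v(F) = ((1 + F)*(-2))*F = (-2 - 2*F)*F = F*(-2 - 2*F))
(272 + v(17)) + 170 = (272 - 2*17*(1 + 17)) + 170 = (272 - 2*17*18) + 170 = (272 - 612) + 170 = -340 + 170 = -170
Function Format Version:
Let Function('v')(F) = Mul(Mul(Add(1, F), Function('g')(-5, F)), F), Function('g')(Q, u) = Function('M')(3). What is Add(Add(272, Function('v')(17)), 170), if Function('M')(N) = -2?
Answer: -170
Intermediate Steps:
Function('g')(Q, u) = -2
Function('v')(F) = Mul(F, Add(-2, Mul(-2, F))) (Function('v')(F) = Mul(Mul(Add(1, F), -2), F) = Mul(Add(-2, Mul(-2, F)), F) = Mul(F, Add(-2, Mul(-2, F))))
Add(Add(272, Function('v')(17)), 170) = Add(Add(272, Mul(-2, 17, Add(1, 17))), 170) = Add(Add(272, Mul(-2, 17, 18)), 170) = Add(Add(272, -612), 170) = Add(-340, 170) = -170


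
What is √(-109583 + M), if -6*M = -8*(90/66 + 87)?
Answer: I*√13245287/11 ≈ 330.86*I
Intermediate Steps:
M = 1296/11 (M = -(-4)*(90/66 + 87)/3 = -(-4)*((1/66)*90 + 87)/3 = -(-4)*(15/11 + 87)/3 = -(-4)*972/(3*11) = -⅙*(-7776/11) = 1296/11 ≈ 117.82)
√(-109583 + M) = √(-109583 + 1296/11) = √(-1204117/11) = I*√13245287/11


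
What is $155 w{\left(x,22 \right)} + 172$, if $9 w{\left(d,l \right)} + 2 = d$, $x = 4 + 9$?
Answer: $\frac{3253}{9} \approx 361.44$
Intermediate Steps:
$x = 13$
$w{\left(d,l \right)} = - \frac{2}{9} + \frac{d}{9}$
$155 w{\left(x,22 \right)} + 172 = 155 \left(- \frac{2}{9} + \frac{1}{9} \cdot 13\right) + 172 = 155 \left(- \frac{2}{9} + \frac{13}{9}\right) + 172 = 155 \cdot \frac{11}{9} + 172 = \frac{1705}{9} + 172 = \frac{3253}{9}$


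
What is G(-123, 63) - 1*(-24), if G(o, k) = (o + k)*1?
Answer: -36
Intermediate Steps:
G(o, k) = k + o (G(o, k) = (k + o)*1 = k + o)
G(-123, 63) - 1*(-24) = (63 - 123) - 1*(-24) = -60 + 24 = -36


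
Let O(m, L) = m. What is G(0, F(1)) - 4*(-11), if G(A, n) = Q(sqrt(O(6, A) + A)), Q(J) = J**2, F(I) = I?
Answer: 50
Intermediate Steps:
G(A, n) = 6 + A (G(A, n) = (sqrt(6 + A))**2 = 6 + A)
G(0, F(1)) - 4*(-11) = (6 + 0) - 4*(-11) = 6 + 44 = 50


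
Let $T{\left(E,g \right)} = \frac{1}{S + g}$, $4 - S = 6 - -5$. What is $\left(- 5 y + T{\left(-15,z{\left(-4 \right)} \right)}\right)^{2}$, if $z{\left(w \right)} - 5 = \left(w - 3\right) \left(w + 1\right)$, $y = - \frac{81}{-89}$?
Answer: $\frac{57851236}{2859481} \approx 20.231$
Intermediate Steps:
$y = \frac{81}{89}$ ($y = \left(-81\right) \left(- \frac{1}{89}\right) = \frac{81}{89} \approx 0.91011$)
$S = -7$ ($S = 4 - \left(6 - -5\right) = 4 - \left(6 + 5\right) = 4 - 11 = -7$)
$z{\left(w \right)} = 5 + \left(1 + w\right) \left(-3 + w\right)$ ($z{\left(w \right)} = 5 + \left(w - 3\right) \left(w + 1\right) = 5 + \left(-3 + w\right) \left(1 + w\right) = 5 + \left(1 + w\right) \left(-3 + w\right)$)
$T{\left(E,g \right)} = \frac{1}{-7 + g}$
$\left(- 5 y + T{\left(-15,z{\left(-4 \right)} \right)}\right)^{2} = \left(\left(-5\right) \frac{81}{89} + \frac{1}{-7 + \left(2 + \left(-4\right)^{2} - -8\right)}\right)^{2} = \left(- \frac{405}{89} + \frac{1}{-7 + \left(2 + 16 + 8\right)}\right)^{2} = \left(- \frac{405}{89} + \frac{1}{-7 + 26}\right)^{2} = \left(- \frac{405}{89} + \frac{1}{19}\right)^{2} = \left(- \frac{7606}{1691}\right)^{2} = \frac{57851236}{2859481}$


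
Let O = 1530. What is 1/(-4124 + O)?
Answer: -1/2594 ≈ -0.00038551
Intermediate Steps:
1/(-4124 + O) = 1/(-4124 + 1530) = 1/(-2594) = -1/2594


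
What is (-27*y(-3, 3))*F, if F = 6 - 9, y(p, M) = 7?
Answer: 567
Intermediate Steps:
F = -3
(-27*y(-3, 3))*F = -27*7*(-3) = -189*(-3) = 567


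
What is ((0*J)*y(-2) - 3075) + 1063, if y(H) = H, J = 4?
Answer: -2012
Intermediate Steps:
((0*J)*y(-2) - 3075) + 1063 = ((0*4)*(-2) - 3075) + 1063 = (0*(-2) - 3075) + 1063 = (0 - 3075) + 1063 = -3075 + 1063 = -2012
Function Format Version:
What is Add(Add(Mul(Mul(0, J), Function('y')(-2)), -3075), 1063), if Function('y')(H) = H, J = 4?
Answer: -2012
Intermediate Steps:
Add(Add(Mul(Mul(0, J), Function('y')(-2)), -3075), 1063) = Add(Add(Mul(Mul(0, 4), -2), -3075), 1063) = Add(Add(Mul(0, -2), -3075), 1063) = Add(Add(0, -3075), 1063) = Add(-3075, 1063) = -2012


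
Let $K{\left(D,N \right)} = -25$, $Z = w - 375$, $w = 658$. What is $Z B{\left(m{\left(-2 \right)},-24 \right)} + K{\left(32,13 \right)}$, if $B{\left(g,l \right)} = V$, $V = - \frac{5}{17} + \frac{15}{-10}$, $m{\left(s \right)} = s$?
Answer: $- \frac{18113}{34} \approx -532.74$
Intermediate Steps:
$Z = 283$ ($Z = 658 - 375 = 283$)
$V = - \frac{61}{34}$ ($V = \left(-5\right) \frac{1}{17} + 15 \left(- \frac{1}{10}\right) = - \frac{5}{17} - \frac{3}{2} = - \frac{61}{34} \approx -1.7941$)
$B{\left(g,l \right)} = - \frac{61}{34}$
$Z B{\left(m{\left(-2 \right)},-24 \right)} + K{\left(32,13 \right)} = 283 \left(- \frac{61}{34}\right) - 25 = - \frac{17263}{34} - 25 = - \frac{18113}{34}$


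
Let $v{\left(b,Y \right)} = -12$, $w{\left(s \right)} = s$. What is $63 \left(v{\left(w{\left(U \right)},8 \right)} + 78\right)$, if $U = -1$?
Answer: $4158$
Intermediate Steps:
$63 \left(v{\left(w{\left(U \right)},8 \right)} + 78\right) = 63 \left(-12 + 78\right) = 63 \cdot 66 = 4158$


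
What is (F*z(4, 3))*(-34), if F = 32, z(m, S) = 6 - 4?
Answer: -2176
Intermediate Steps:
z(m, S) = 2
(F*z(4, 3))*(-34) = (32*2)*(-34) = 64*(-34) = -2176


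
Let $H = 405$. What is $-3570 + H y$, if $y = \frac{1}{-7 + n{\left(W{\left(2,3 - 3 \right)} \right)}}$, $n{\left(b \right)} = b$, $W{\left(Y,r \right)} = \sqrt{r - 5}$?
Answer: $- \frac{7245}{2} - \frac{15 i \sqrt{5}}{2} \approx -3622.5 - 16.771 i$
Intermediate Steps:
$W{\left(Y,r \right)} = \sqrt{-5 + r}$
$y = \frac{1}{-7 + i \sqrt{5}}$ ($y = \frac{1}{-7 + \sqrt{-5 + \left(3 - 3\right)}} = \frac{1}{-7 + \sqrt{-5 + 0}} = \frac{1}{-7 + \sqrt{-5}} = \frac{1}{-7 + i \sqrt{5}} \approx -0.12963 - 0.041409 i$)
$-3570 + H y = -3570 + 405 \left(- \frac{7}{54} - \frac{i \sqrt{5}}{54}\right) = -3570 - \left(\frac{105}{2} + \frac{15 i \sqrt{5}}{2}\right) = - \frac{7245}{2} - \frac{15 i \sqrt{5}}{2}$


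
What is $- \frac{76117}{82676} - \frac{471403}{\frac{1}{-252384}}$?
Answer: $\frac{9836341942120235}{82676} \approx 1.1897 \cdot 10^{11}$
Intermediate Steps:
$- \frac{76117}{82676} - \frac{471403}{\frac{1}{-252384}} = \left(-76117\right) \frac{1}{82676} - \frac{471403}{- \frac{1}{252384}} = - \frac{76117}{82676} - -118974574752 = - \frac{76117}{82676} + 118974574752 = \frac{9836341942120235}{82676}$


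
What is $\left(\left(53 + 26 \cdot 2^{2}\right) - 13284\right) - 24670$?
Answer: $-37797$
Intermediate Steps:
$\left(\left(53 + 26 \cdot 2^{2}\right) - 13284\right) - 24670 = \left(\left(53 + 26 \cdot 4\right) - 13284\right) - 24670 = \left(\left(53 + 104\right) - 13284\right) - 24670 = \left(157 - 13284\right) - 24670 = -13127 - 24670 = -37797$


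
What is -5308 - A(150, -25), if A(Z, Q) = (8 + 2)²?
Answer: -5408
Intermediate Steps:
A(Z, Q) = 100 (A(Z, Q) = 10² = 100)
-5308 - A(150, -25) = -5308 - 1*100 = -5308 - 100 = -5408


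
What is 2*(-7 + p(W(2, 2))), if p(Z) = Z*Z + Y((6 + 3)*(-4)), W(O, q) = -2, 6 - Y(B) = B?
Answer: 78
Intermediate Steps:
Y(B) = 6 - B
p(Z) = 42 + Z² (p(Z) = Z*Z + (6 - (6 + 3)*(-4)) = Z² + (6 - 9*(-4)) = Z² + (6 - 1*(-36)) = Z² + (6 + 36) = Z² + 42 = 42 + Z²)
2*(-7 + p(W(2, 2))) = 2*(-7 + (42 + (-2)²)) = 2*(-7 + (42 + 4)) = 2*(-7 + 46) = 2*39 = 78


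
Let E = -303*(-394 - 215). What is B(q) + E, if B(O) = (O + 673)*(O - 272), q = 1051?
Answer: 1527523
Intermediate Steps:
E = 184527 (E = -303*(-609) = 184527)
B(O) = (-272 + O)*(673 + O) (B(O) = (673 + O)*(-272 + O) = (-272 + O)*(673 + O))
B(q) + E = (-183056 + 1051² + 401*1051) + 184527 = (-183056 + 1104601 + 421451) + 184527 = 1342996 + 184527 = 1527523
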